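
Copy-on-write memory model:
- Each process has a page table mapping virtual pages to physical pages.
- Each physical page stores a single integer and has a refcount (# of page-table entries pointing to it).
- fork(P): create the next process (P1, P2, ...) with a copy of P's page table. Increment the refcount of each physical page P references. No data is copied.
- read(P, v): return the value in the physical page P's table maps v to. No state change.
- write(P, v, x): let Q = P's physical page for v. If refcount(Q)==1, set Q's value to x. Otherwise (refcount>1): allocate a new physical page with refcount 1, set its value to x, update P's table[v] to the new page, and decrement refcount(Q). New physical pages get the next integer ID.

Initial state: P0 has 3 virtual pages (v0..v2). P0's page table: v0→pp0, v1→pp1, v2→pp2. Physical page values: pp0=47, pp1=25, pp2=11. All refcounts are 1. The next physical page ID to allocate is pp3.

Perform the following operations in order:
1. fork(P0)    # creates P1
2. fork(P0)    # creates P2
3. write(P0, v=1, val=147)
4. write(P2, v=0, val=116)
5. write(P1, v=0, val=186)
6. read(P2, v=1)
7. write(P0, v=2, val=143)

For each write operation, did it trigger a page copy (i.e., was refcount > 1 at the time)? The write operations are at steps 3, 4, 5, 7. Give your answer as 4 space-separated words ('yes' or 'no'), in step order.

Op 1: fork(P0) -> P1. 3 ppages; refcounts: pp0:2 pp1:2 pp2:2
Op 2: fork(P0) -> P2. 3 ppages; refcounts: pp0:3 pp1:3 pp2:3
Op 3: write(P0, v1, 147). refcount(pp1)=3>1 -> COPY to pp3. 4 ppages; refcounts: pp0:3 pp1:2 pp2:3 pp3:1
Op 4: write(P2, v0, 116). refcount(pp0)=3>1 -> COPY to pp4. 5 ppages; refcounts: pp0:2 pp1:2 pp2:3 pp3:1 pp4:1
Op 5: write(P1, v0, 186). refcount(pp0)=2>1 -> COPY to pp5. 6 ppages; refcounts: pp0:1 pp1:2 pp2:3 pp3:1 pp4:1 pp5:1
Op 6: read(P2, v1) -> 25. No state change.
Op 7: write(P0, v2, 143). refcount(pp2)=3>1 -> COPY to pp6. 7 ppages; refcounts: pp0:1 pp1:2 pp2:2 pp3:1 pp4:1 pp5:1 pp6:1

yes yes yes yes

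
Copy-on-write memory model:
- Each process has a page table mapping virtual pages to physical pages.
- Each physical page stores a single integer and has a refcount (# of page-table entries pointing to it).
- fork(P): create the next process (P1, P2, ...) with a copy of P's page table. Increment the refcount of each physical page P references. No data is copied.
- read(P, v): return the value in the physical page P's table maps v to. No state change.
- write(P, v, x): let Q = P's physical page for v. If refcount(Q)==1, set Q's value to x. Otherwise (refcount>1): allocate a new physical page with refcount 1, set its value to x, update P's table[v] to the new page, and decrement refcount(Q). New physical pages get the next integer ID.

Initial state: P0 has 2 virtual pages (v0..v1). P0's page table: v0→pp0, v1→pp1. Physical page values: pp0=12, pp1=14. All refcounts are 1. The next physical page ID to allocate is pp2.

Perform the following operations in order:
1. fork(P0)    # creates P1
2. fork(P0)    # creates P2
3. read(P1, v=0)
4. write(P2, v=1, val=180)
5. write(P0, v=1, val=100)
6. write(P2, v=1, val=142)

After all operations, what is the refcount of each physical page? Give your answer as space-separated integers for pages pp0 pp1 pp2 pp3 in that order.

Answer: 3 1 1 1

Derivation:
Op 1: fork(P0) -> P1. 2 ppages; refcounts: pp0:2 pp1:2
Op 2: fork(P0) -> P2. 2 ppages; refcounts: pp0:3 pp1:3
Op 3: read(P1, v0) -> 12. No state change.
Op 4: write(P2, v1, 180). refcount(pp1)=3>1 -> COPY to pp2. 3 ppages; refcounts: pp0:3 pp1:2 pp2:1
Op 5: write(P0, v1, 100). refcount(pp1)=2>1 -> COPY to pp3. 4 ppages; refcounts: pp0:3 pp1:1 pp2:1 pp3:1
Op 6: write(P2, v1, 142). refcount(pp2)=1 -> write in place. 4 ppages; refcounts: pp0:3 pp1:1 pp2:1 pp3:1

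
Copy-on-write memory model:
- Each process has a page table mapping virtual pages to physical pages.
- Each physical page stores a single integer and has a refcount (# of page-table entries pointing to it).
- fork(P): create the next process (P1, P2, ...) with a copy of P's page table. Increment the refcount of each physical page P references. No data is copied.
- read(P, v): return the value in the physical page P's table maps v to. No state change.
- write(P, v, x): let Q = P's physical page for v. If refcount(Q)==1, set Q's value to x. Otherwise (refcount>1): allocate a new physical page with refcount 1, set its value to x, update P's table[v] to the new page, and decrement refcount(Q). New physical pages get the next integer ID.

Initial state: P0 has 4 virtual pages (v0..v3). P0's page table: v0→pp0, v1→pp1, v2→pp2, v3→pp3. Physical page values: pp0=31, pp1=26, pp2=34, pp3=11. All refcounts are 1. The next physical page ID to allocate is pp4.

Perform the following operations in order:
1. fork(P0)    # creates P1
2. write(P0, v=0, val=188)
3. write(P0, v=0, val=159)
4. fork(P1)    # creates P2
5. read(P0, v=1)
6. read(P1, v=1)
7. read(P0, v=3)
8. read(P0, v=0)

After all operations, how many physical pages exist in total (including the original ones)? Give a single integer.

Op 1: fork(P0) -> P1. 4 ppages; refcounts: pp0:2 pp1:2 pp2:2 pp3:2
Op 2: write(P0, v0, 188). refcount(pp0)=2>1 -> COPY to pp4. 5 ppages; refcounts: pp0:1 pp1:2 pp2:2 pp3:2 pp4:1
Op 3: write(P0, v0, 159). refcount(pp4)=1 -> write in place. 5 ppages; refcounts: pp0:1 pp1:2 pp2:2 pp3:2 pp4:1
Op 4: fork(P1) -> P2. 5 ppages; refcounts: pp0:2 pp1:3 pp2:3 pp3:3 pp4:1
Op 5: read(P0, v1) -> 26. No state change.
Op 6: read(P1, v1) -> 26. No state change.
Op 7: read(P0, v3) -> 11. No state change.
Op 8: read(P0, v0) -> 159. No state change.

Answer: 5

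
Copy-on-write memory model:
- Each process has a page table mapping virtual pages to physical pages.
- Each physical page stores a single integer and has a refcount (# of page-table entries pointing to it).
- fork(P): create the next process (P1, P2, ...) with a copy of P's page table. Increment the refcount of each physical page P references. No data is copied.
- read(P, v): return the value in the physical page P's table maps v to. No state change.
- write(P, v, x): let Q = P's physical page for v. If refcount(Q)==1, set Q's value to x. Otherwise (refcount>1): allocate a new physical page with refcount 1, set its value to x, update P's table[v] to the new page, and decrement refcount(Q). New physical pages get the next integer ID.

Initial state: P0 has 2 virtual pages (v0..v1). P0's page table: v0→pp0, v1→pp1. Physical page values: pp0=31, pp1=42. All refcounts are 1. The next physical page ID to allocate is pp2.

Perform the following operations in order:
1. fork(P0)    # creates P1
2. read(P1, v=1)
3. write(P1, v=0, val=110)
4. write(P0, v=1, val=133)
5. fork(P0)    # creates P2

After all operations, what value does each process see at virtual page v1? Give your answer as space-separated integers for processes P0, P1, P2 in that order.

Answer: 133 42 133

Derivation:
Op 1: fork(P0) -> P1. 2 ppages; refcounts: pp0:2 pp1:2
Op 2: read(P1, v1) -> 42. No state change.
Op 3: write(P1, v0, 110). refcount(pp0)=2>1 -> COPY to pp2. 3 ppages; refcounts: pp0:1 pp1:2 pp2:1
Op 4: write(P0, v1, 133). refcount(pp1)=2>1 -> COPY to pp3. 4 ppages; refcounts: pp0:1 pp1:1 pp2:1 pp3:1
Op 5: fork(P0) -> P2. 4 ppages; refcounts: pp0:2 pp1:1 pp2:1 pp3:2
P0: v1 -> pp3 = 133
P1: v1 -> pp1 = 42
P2: v1 -> pp3 = 133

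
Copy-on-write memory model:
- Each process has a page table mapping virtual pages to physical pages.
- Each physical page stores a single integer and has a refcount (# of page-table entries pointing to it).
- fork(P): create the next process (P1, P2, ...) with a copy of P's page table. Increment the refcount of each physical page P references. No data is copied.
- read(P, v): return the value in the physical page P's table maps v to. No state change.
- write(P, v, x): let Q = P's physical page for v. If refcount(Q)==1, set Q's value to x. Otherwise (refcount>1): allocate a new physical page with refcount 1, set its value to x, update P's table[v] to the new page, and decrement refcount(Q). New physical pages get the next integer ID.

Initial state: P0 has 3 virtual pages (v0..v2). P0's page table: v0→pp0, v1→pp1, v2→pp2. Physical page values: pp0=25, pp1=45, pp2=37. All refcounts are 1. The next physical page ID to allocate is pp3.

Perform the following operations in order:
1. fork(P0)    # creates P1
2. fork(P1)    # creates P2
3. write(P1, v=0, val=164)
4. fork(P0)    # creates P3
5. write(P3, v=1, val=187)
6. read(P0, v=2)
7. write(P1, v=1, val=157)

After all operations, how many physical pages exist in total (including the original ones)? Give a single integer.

Op 1: fork(P0) -> P1. 3 ppages; refcounts: pp0:2 pp1:2 pp2:2
Op 2: fork(P1) -> P2. 3 ppages; refcounts: pp0:3 pp1:3 pp2:3
Op 3: write(P1, v0, 164). refcount(pp0)=3>1 -> COPY to pp3. 4 ppages; refcounts: pp0:2 pp1:3 pp2:3 pp3:1
Op 4: fork(P0) -> P3. 4 ppages; refcounts: pp0:3 pp1:4 pp2:4 pp3:1
Op 5: write(P3, v1, 187). refcount(pp1)=4>1 -> COPY to pp4. 5 ppages; refcounts: pp0:3 pp1:3 pp2:4 pp3:1 pp4:1
Op 6: read(P0, v2) -> 37. No state change.
Op 7: write(P1, v1, 157). refcount(pp1)=3>1 -> COPY to pp5. 6 ppages; refcounts: pp0:3 pp1:2 pp2:4 pp3:1 pp4:1 pp5:1

Answer: 6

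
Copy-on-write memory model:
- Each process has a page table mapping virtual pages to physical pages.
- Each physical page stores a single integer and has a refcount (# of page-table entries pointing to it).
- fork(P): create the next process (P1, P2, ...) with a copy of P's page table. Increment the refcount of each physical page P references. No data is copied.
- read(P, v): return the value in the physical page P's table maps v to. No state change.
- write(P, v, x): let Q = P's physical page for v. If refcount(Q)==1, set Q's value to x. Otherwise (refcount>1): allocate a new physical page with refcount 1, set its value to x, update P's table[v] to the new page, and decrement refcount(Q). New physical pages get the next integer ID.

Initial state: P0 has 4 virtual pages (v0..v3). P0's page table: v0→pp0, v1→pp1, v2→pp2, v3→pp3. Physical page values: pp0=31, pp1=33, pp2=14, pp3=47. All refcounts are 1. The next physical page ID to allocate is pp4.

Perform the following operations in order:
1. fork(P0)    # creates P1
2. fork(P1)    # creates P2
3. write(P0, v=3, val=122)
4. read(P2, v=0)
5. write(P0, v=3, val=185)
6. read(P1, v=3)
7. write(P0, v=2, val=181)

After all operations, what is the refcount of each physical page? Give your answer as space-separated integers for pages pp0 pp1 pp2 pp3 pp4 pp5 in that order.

Answer: 3 3 2 2 1 1

Derivation:
Op 1: fork(P0) -> P1. 4 ppages; refcounts: pp0:2 pp1:2 pp2:2 pp3:2
Op 2: fork(P1) -> P2. 4 ppages; refcounts: pp0:3 pp1:3 pp2:3 pp3:3
Op 3: write(P0, v3, 122). refcount(pp3)=3>1 -> COPY to pp4. 5 ppages; refcounts: pp0:3 pp1:3 pp2:3 pp3:2 pp4:1
Op 4: read(P2, v0) -> 31. No state change.
Op 5: write(P0, v3, 185). refcount(pp4)=1 -> write in place. 5 ppages; refcounts: pp0:3 pp1:3 pp2:3 pp3:2 pp4:1
Op 6: read(P1, v3) -> 47. No state change.
Op 7: write(P0, v2, 181). refcount(pp2)=3>1 -> COPY to pp5. 6 ppages; refcounts: pp0:3 pp1:3 pp2:2 pp3:2 pp4:1 pp5:1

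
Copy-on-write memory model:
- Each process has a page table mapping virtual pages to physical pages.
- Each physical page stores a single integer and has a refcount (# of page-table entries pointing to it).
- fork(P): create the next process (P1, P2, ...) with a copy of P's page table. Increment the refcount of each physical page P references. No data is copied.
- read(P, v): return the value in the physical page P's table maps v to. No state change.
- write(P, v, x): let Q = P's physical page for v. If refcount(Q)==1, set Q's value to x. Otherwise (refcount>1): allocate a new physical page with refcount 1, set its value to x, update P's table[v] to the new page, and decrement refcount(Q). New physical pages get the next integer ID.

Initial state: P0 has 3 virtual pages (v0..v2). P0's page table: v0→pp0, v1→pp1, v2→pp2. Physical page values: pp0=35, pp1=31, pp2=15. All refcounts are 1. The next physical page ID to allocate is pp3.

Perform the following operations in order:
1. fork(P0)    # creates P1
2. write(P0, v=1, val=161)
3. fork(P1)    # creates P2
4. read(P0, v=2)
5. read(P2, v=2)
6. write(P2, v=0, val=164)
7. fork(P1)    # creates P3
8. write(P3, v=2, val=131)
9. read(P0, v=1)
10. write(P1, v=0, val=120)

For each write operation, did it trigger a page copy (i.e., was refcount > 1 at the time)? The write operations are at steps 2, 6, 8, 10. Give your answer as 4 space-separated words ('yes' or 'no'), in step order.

Op 1: fork(P0) -> P1. 3 ppages; refcounts: pp0:2 pp1:2 pp2:2
Op 2: write(P0, v1, 161). refcount(pp1)=2>1 -> COPY to pp3. 4 ppages; refcounts: pp0:2 pp1:1 pp2:2 pp3:1
Op 3: fork(P1) -> P2. 4 ppages; refcounts: pp0:3 pp1:2 pp2:3 pp3:1
Op 4: read(P0, v2) -> 15. No state change.
Op 5: read(P2, v2) -> 15. No state change.
Op 6: write(P2, v0, 164). refcount(pp0)=3>1 -> COPY to pp4. 5 ppages; refcounts: pp0:2 pp1:2 pp2:3 pp3:1 pp4:1
Op 7: fork(P1) -> P3. 5 ppages; refcounts: pp0:3 pp1:3 pp2:4 pp3:1 pp4:1
Op 8: write(P3, v2, 131). refcount(pp2)=4>1 -> COPY to pp5. 6 ppages; refcounts: pp0:3 pp1:3 pp2:3 pp3:1 pp4:1 pp5:1
Op 9: read(P0, v1) -> 161. No state change.
Op 10: write(P1, v0, 120). refcount(pp0)=3>1 -> COPY to pp6. 7 ppages; refcounts: pp0:2 pp1:3 pp2:3 pp3:1 pp4:1 pp5:1 pp6:1

yes yes yes yes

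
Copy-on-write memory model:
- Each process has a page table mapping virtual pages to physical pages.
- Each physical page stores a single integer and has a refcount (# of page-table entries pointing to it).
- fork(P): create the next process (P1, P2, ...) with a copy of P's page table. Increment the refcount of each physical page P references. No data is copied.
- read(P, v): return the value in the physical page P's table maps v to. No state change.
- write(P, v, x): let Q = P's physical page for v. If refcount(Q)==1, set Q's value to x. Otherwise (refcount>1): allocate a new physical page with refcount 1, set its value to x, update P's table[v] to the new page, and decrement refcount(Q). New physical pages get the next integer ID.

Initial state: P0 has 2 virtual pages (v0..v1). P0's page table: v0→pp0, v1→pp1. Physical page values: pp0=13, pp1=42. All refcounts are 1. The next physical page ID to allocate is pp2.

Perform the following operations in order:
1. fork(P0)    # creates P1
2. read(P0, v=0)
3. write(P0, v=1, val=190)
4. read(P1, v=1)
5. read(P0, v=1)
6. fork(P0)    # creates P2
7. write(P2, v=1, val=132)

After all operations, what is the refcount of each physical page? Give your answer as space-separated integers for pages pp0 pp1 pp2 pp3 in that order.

Op 1: fork(P0) -> P1. 2 ppages; refcounts: pp0:2 pp1:2
Op 2: read(P0, v0) -> 13. No state change.
Op 3: write(P0, v1, 190). refcount(pp1)=2>1 -> COPY to pp2. 3 ppages; refcounts: pp0:2 pp1:1 pp2:1
Op 4: read(P1, v1) -> 42. No state change.
Op 5: read(P0, v1) -> 190. No state change.
Op 6: fork(P0) -> P2. 3 ppages; refcounts: pp0:3 pp1:1 pp2:2
Op 7: write(P2, v1, 132). refcount(pp2)=2>1 -> COPY to pp3. 4 ppages; refcounts: pp0:3 pp1:1 pp2:1 pp3:1

Answer: 3 1 1 1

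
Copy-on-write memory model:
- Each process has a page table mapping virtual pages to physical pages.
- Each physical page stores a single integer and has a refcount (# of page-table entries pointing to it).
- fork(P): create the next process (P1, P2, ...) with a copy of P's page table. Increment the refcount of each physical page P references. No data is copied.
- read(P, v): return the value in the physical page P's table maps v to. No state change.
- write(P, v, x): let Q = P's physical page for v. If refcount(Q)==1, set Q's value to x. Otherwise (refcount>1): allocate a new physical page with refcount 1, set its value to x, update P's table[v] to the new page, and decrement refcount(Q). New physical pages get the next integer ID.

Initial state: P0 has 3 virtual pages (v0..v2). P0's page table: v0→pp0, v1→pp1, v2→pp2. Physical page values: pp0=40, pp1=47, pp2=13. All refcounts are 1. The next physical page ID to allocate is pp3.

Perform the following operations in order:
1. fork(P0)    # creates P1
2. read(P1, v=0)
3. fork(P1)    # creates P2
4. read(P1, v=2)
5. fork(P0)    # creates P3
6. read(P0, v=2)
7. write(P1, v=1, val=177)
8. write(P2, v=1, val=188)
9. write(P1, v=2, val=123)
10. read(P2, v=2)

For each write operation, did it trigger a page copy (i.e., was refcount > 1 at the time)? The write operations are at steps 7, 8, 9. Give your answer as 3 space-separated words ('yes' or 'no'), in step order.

Op 1: fork(P0) -> P1. 3 ppages; refcounts: pp0:2 pp1:2 pp2:2
Op 2: read(P1, v0) -> 40. No state change.
Op 3: fork(P1) -> P2. 3 ppages; refcounts: pp0:3 pp1:3 pp2:3
Op 4: read(P1, v2) -> 13. No state change.
Op 5: fork(P0) -> P3. 3 ppages; refcounts: pp0:4 pp1:4 pp2:4
Op 6: read(P0, v2) -> 13. No state change.
Op 7: write(P1, v1, 177). refcount(pp1)=4>1 -> COPY to pp3. 4 ppages; refcounts: pp0:4 pp1:3 pp2:4 pp3:1
Op 8: write(P2, v1, 188). refcount(pp1)=3>1 -> COPY to pp4. 5 ppages; refcounts: pp0:4 pp1:2 pp2:4 pp3:1 pp4:1
Op 9: write(P1, v2, 123). refcount(pp2)=4>1 -> COPY to pp5. 6 ppages; refcounts: pp0:4 pp1:2 pp2:3 pp3:1 pp4:1 pp5:1
Op 10: read(P2, v2) -> 13. No state change.

yes yes yes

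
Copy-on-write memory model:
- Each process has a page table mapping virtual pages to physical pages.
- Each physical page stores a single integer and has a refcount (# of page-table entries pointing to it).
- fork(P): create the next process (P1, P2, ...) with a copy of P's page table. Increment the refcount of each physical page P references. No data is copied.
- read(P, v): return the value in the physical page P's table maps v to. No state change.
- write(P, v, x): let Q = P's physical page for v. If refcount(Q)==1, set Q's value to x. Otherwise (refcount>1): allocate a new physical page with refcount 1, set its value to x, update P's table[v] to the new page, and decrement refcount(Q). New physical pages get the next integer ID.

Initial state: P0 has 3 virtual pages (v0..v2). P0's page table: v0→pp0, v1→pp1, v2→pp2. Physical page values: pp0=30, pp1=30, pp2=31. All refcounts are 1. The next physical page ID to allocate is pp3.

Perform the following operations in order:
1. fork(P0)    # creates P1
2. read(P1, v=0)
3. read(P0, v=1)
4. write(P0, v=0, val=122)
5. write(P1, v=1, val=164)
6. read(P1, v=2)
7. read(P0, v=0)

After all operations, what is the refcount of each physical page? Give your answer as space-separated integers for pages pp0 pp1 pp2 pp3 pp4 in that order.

Op 1: fork(P0) -> P1. 3 ppages; refcounts: pp0:2 pp1:2 pp2:2
Op 2: read(P1, v0) -> 30. No state change.
Op 3: read(P0, v1) -> 30. No state change.
Op 4: write(P0, v0, 122). refcount(pp0)=2>1 -> COPY to pp3. 4 ppages; refcounts: pp0:1 pp1:2 pp2:2 pp3:1
Op 5: write(P1, v1, 164). refcount(pp1)=2>1 -> COPY to pp4. 5 ppages; refcounts: pp0:1 pp1:1 pp2:2 pp3:1 pp4:1
Op 6: read(P1, v2) -> 31. No state change.
Op 7: read(P0, v0) -> 122. No state change.

Answer: 1 1 2 1 1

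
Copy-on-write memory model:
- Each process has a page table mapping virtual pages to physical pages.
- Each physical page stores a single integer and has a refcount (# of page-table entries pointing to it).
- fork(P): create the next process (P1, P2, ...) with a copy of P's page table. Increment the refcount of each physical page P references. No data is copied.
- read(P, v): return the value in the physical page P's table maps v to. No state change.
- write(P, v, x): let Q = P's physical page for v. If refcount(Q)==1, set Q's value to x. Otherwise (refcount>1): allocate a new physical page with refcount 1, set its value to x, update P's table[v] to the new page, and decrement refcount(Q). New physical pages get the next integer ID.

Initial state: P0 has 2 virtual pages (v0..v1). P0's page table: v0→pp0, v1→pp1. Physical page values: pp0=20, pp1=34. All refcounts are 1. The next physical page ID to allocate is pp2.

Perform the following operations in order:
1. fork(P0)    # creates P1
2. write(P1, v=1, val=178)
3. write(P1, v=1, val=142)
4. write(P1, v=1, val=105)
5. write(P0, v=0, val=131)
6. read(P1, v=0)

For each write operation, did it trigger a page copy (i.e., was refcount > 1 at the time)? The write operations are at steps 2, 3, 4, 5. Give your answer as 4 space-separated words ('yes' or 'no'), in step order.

Op 1: fork(P0) -> P1. 2 ppages; refcounts: pp0:2 pp1:2
Op 2: write(P1, v1, 178). refcount(pp1)=2>1 -> COPY to pp2. 3 ppages; refcounts: pp0:2 pp1:1 pp2:1
Op 3: write(P1, v1, 142). refcount(pp2)=1 -> write in place. 3 ppages; refcounts: pp0:2 pp1:1 pp2:1
Op 4: write(P1, v1, 105). refcount(pp2)=1 -> write in place. 3 ppages; refcounts: pp0:2 pp1:1 pp2:1
Op 5: write(P0, v0, 131). refcount(pp0)=2>1 -> COPY to pp3. 4 ppages; refcounts: pp0:1 pp1:1 pp2:1 pp3:1
Op 6: read(P1, v0) -> 20. No state change.

yes no no yes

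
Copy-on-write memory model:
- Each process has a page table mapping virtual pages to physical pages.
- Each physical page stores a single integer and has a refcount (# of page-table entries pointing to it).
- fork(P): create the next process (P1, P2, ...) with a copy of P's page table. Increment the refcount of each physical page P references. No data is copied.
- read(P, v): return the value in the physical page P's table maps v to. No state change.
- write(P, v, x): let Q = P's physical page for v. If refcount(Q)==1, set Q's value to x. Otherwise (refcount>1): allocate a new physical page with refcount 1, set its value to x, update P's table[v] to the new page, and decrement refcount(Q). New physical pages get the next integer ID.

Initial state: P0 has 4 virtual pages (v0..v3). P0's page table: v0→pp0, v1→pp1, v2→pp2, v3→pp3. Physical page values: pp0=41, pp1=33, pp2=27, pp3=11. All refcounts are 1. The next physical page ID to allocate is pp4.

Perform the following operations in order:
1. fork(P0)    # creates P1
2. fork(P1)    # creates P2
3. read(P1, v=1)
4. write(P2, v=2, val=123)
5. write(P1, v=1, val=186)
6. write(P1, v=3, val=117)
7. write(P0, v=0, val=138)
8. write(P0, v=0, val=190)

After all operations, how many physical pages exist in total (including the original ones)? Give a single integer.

Answer: 8

Derivation:
Op 1: fork(P0) -> P1. 4 ppages; refcounts: pp0:2 pp1:2 pp2:2 pp3:2
Op 2: fork(P1) -> P2. 4 ppages; refcounts: pp0:3 pp1:3 pp2:3 pp3:3
Op 3: read(P1, v1) -> 33. No state change.
Op 4: write(P2, v2, 123). refcount(pp2)=3>1 -> COPY to pp4. 5 ppages; refcounts: pp0:3 pp1:3 pp2:2 pp3:3 pp4:1
Op 5: write(P1, v1, 186). refcount(pp1)=3>1 -> COPY to pp5. 6 ppages; refcounts: pp0:3 pp1:2 pp2:2 pp3:3 pp4:1 pp5:1
Op 6: write(P1, v3, 117). refcount(pp3)=3>1 -> COPY to pp6. 7 ppages; refcounts: pp0:3 pp1:2 pp2:2 pp3:2 pp4:1 pp5:1 pp6:1
Op 7: write(P0, v0, 138). refcount(pp0)=3>1 -> COPY to pp7. 8 ppages; refcounts: pp0:2 pp1:2 pp2:2 pp3:2 pp4:1 pp5:1 pp6:1 pp7:1
Op 8: write(P0, v0, 190). refcount(pp7)=1 -> write in place. 8 ppages; refcounts: pp0:2 pp1:2 pp2:2 pp3:2 pp4:1 pp5:1 pp6:1 pp7:1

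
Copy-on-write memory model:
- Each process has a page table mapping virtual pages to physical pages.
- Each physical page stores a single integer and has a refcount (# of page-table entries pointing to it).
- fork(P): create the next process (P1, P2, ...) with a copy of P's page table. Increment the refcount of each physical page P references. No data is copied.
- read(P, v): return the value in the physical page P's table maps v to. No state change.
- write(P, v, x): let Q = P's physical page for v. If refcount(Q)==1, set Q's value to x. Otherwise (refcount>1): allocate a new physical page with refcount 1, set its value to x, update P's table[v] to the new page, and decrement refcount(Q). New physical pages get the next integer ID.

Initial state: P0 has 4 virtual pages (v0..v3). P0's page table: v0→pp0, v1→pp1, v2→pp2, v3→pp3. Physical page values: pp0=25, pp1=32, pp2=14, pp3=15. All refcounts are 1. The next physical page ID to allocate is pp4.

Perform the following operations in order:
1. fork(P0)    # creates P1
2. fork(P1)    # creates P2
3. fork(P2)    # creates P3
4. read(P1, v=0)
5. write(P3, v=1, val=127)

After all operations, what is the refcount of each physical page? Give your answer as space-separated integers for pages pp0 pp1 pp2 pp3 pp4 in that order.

Op 1: fork(P0) -> P1. 4 ppages; refcounts: pp0:2 pp1:2 pp2:2 pp3:2
Op 2: fork(P1) -> P2. 4 ppages; refcounts: pp0:3 pp1:3 pp2:3 pp3:3
Op 3: fork(P2) -> P3. 4 ppages; refcounts: pp0:4 pp1:4 pp2:4 pp3:4
Op 4: read(P1, v0) -> 25. No state change.
Op 5: write(P3, v1, 127). refcount(pp1)=4>1 -> COPY to pp4. 5 ppages; refcounts: pp0:4 pp1:3 pp2:4 pp3:4 pp4:1

Answer: 4 3 4 4 1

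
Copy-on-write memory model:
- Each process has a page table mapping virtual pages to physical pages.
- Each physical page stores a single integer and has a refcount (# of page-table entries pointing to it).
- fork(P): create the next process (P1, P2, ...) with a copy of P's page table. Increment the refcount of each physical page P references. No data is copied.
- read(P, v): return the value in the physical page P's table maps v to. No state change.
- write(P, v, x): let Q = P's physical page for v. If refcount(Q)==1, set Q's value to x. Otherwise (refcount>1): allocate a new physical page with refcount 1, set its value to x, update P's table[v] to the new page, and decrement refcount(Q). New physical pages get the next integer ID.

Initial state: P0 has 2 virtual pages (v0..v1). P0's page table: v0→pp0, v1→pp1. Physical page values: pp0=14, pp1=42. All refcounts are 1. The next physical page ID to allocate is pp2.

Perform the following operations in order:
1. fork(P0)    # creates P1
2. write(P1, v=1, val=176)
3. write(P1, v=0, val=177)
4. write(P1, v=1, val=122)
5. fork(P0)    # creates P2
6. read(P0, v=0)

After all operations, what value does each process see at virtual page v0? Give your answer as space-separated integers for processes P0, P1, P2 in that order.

Answer: 14 177 14

Derivation:
Op 1: fork(P0) -> P1. 2 ppages; refcounts: pp0:2 pp1:2
Op 2: write(P1, v1, 176). refcount(pp1)=2>1 -> COPY to pp2. 3 ppages; refcounts: pp0:2 pp1:1 pp2:1
Op 3: write(P1, v0, 177). refcount(pp0)=2>1 -> COPY to pp3. 4 ppages; refcounts: pp0:1 pp1:1 pp2:1 pp3:1
Op 4: write(P1, v1, 122). refcount(pp2)=1 -> write in place. 4 ppages; refcounts: pp0:1 pp1:1 pp2:1 pp3:1
Op 5: fork(P0) -> P2. 4 ppages; refcounts: pp0:2 pp1:2 pp2:1 pp3:1
Op 6: read(P0, v0) -> 14. No state change.
P0: v0 -> pp0 = 14
P1: v0 -> pp3 = 177
P2: v0 -> pp0 = 14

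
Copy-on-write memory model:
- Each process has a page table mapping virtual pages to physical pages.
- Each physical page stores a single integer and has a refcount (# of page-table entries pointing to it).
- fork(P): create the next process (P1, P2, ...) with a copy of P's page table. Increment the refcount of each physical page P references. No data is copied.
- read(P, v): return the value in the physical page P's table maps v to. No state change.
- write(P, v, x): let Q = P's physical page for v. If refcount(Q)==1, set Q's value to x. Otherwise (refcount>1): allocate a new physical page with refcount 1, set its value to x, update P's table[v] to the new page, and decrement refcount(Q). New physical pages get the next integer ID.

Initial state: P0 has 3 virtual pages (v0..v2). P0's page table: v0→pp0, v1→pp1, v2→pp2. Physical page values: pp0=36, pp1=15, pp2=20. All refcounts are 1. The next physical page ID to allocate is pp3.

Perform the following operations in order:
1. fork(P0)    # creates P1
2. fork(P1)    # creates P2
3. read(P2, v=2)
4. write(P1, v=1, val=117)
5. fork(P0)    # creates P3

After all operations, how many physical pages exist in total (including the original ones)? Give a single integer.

Op 1: fork(P0) -> P1. 3 ppages; refcounts: pp0:2 pp1:2 pp2:2
Op 2: fork(P1) -> P2. 3 ppages; refcounts: pp0:3 pp1:3 pp2:3
Op 3: read(P2, v2) -> 20. No state change.
Op 4: write(P1, v1, 117). refcount(pp1)=3>1 -> COPY to pp3. 4 ppages; refcounts: pp0:3 pp1:2 pp2:3 pp3:1
Op 5: fork(P0) -> P3. 4 ppages; refcounts: pp0:4 pp1:3 pp2:4 pp3:1

Answer: 4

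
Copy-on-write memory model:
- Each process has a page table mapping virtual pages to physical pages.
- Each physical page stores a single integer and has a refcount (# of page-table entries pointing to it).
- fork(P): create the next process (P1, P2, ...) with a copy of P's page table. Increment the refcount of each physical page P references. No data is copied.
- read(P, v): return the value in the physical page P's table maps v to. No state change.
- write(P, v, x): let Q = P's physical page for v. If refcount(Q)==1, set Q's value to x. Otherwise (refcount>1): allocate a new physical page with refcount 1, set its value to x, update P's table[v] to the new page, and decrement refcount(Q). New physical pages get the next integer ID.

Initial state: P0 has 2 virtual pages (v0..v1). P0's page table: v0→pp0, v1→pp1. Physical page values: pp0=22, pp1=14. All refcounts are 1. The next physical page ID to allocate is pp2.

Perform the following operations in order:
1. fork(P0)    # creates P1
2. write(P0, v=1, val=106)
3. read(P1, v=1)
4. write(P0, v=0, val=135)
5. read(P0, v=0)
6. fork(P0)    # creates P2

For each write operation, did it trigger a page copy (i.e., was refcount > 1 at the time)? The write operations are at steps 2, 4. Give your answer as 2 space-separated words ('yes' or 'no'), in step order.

Op 1: fork(P0) -> P1. 2 ppages; refcounts: pp0:2 pp1:2
Op 2: write(P0, v1, 106). refcount(pp1)=2>1 -> COPY to pp2. 3 ppages; refcounts: pp0:2 pp1:1 pp2:1
Op 3: read(P1, v1) -> 14. No state change.
Op 4: write(P0, v0, 135). refcount(pp0)=2>1 -> COPY to pp3. 4 ppages; refcounts: pp0:1 pp1:1 pp2:1 pp3:1
Op 5: read(P0, v0) -> 135. No state change.
Op 6: fork(P0) -> P2. 4 ppages; refcounts: pp0:1 pp1:1 pp2:2 pp3:2

yes yes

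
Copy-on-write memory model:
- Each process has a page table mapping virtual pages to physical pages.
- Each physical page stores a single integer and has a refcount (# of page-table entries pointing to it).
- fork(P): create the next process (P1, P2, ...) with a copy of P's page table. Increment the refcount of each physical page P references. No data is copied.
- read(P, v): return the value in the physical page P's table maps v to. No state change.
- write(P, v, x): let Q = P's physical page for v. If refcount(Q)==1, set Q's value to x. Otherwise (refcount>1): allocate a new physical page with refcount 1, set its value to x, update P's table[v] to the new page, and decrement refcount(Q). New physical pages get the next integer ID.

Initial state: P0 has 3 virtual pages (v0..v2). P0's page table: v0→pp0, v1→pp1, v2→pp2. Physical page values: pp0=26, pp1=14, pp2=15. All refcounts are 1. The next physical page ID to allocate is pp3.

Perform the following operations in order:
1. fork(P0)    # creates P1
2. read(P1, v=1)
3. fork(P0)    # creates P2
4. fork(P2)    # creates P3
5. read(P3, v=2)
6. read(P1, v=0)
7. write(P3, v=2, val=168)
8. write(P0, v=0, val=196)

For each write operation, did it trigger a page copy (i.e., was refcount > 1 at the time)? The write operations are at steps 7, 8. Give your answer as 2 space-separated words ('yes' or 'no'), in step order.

Op 1: fork(P0) -> P1. 3 ppages; refcounts: pp0:2 pp1:2 pp2:2
Op 2: read(P1, v1) -> 14. No state change.
Op 3: fork(P0) -> P2. 3 ppages; refcounts: pp0:3 pp1:3 pp2:3
Op 4: fork(P2) -> P3. 3 ppages; refcounts: pp0:4 pp1:4 pp2:4
Op 5: read(P3, v2) -> 15. No state change.
Op 6: read(P1, v0) -> 26. No state change.
Op 7: write(P3, v2, 168). refcount(pp2)=4>1 -> COPY to pp3. 4 ppages; refcounts: pp0:4 pp1:4 pp2:3 pp3:1
Op 8: write(P0, v0, 196). refcount(pp0)=4>1 -> COPY to pp4. 5 ppages; refcounts: pp0:3 pp1:4 pp2:3 pp3:1 pp4:1

yes yes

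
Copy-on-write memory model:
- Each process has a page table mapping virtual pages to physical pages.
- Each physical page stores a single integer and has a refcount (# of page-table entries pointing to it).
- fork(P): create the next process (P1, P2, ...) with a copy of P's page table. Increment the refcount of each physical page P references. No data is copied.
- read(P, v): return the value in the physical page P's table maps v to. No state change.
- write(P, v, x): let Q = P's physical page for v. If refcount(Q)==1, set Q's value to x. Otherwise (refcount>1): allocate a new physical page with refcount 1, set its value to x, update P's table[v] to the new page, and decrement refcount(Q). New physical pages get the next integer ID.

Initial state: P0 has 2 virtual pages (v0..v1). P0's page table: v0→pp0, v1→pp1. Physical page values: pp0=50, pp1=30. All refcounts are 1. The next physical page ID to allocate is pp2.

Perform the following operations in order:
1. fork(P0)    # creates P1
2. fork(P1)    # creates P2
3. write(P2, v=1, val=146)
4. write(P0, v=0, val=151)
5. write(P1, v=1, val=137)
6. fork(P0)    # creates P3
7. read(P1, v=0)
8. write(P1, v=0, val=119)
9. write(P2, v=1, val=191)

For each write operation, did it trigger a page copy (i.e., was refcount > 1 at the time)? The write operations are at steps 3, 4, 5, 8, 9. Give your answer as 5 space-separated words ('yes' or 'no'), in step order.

Op 1: fork(P0) -> P1. 2 ppages; refcounts: pp0:2 pp1:2
Op 2: fork(P1) -> P2. 2 ppages; refcounts: pp0:3 pp1:3
Op 3: write(P2, v1, 146). refcount(pp1)=3>1 -> COPY to pp2. 3 ppages; refcounts: pp0:3 pp1:2 pp2:1
Op 4: write(P0, v0, 151). refcount(pp0)=3>1 -> COPY to pp3. 4 ppages; refcounts: pp0:2 pp1:2 pp2:1 pp3:1
Op 5: write(P1, v1, 137). refcount(pp1)=2>1 -> COPY to pp4. 5 ppages; refcounts: pp0:2 pp1:1 pp2:1 pp3:1 pp4:1
Op 6: fork(P0) -> P3. 5 ppages; refcounts: pp0:2 pp1:2 pp2:1 pp3:2 pp4:1
Op 7: read(P1, v0) -> 50. No state change.
Op 8: write(P1, v0, 119). refcount(pp0)=2>1 -> COPY to pp5. 6 ppages; refcounts: pp0:1 pp1:2 pp2:1 pp3:2 pp4:1 pp5:1
Op 9: write(P2, v1, 191). refcount(pp2)=1 -> write in place. 6 ppages; refcounts: pp0:1 pp1:2 pp2:1 pp3:2 pp4:1 pp5:1

yes yes yes yes no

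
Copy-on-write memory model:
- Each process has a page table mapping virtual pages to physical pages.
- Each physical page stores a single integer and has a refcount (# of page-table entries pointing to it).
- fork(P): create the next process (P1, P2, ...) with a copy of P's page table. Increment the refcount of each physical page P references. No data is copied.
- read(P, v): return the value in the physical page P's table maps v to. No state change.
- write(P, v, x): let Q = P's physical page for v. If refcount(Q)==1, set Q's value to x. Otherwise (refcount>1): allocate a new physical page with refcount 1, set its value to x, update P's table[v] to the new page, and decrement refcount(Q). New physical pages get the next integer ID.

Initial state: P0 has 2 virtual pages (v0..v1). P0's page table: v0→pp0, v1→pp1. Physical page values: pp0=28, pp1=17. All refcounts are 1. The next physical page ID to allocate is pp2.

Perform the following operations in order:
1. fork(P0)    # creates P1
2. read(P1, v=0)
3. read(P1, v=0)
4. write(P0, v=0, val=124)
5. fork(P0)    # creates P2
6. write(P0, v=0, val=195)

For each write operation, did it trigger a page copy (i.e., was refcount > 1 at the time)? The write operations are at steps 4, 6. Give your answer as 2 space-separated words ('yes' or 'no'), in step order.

Op 1: fork(P0) -> P1. 2 ppages; refcounts: pp0:2 pp1:2
Op 2: read(P1, v0) -> 28. No state change.
Op 3: read(P1, v0) -> 28. No state change.
Op 4: write(P0, v0, 124). refcount(pp0)=2>1 -> COPY to pp2. 3 ppages; refcounts: pp0:1 pp1:2 pp2:1
Op 5: fork(P0) -> P2. 3 ppages; refcounts: pp0:1 pp1:3 pp2:2
Op 6: write(P0, v0, 195). refcount(pp2)=2>1 -> COPY to pp3. 4 ppages; refcounts: pp0:1 pp1:3 pp2:1 pp3:1

yes yes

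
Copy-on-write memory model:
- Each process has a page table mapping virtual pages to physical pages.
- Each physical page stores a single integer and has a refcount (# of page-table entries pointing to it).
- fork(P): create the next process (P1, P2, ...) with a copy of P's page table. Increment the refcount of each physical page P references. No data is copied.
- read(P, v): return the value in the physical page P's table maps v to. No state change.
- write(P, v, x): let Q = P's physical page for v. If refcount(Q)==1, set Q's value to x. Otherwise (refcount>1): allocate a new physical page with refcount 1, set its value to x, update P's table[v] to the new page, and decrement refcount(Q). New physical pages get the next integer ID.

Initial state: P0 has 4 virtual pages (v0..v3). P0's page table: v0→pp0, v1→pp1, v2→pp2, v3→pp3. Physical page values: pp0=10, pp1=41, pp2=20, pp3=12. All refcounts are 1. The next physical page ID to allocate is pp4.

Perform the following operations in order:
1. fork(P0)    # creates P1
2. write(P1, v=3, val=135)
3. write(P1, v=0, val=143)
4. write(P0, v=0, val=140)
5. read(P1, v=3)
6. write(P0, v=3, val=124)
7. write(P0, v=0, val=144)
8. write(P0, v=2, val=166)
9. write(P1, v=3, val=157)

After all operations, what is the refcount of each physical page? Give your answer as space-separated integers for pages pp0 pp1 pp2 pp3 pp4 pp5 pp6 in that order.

Op 1: fork(P0) -> P1. 4 ppages; refcounts: pp0:2 pp1:2 pp2:2 pp3:2
Op 2: write(P1, v3, 135). refcount(pp3)=2>1 -> COPY to pp4. 5 ppages; refcounts: pp0:2 pp1:2 pp2:2 pp3:1 pp4:1
Op 3: write(P1, v0, 143). refcount(pp0)=2>1 -> COPY to pp5. 6 ppages; refcounts: pp0:1 pp1:2 pp2:2 pp3:1 pp4:1 pp5:1
Op 4: write(P0, v0, 140). refcount(pp0)=1 -> write in place. 6 ppages; refcounts: pp0:1 pp1:2 pp2:2 pp3:1 pp4:1 pp5:1
Op 5: read(P1, v3) -> 135. No state change.
Op 6: write(P0, v3, 124). refcount(pp3)=1 -> write in place. 6 ppages; refcounts: pp0:1 pp1:2 pp2:2 pp3:1 pp4:1 pp5:1
Op 7: write(P0, v0, 144). refcount(pp0)=1 -> write in place. 6 ppages; refcounts: pp0:1 pp1:2 pp2:2 pp3:1 pp4:1 pp5:1
Op 8: write(P0, v2, 166). refcount(pp2)=2>1 -> COPY to pp6. 7 ppages; refcounts: pp0:1 pp1:2 pp2:1 pp3:1 pp4:1 pp5:1 pp6:1
Op 9: write(P1, v3, 157). refcount(pp4)=1 -> write in place. 7 ppages; refcounts: pp0:1 pp1:2 pp2:1 pp3:1 pp4:1 pp5:1 pp6:1

Answer: 1 2 1 1 1 1 1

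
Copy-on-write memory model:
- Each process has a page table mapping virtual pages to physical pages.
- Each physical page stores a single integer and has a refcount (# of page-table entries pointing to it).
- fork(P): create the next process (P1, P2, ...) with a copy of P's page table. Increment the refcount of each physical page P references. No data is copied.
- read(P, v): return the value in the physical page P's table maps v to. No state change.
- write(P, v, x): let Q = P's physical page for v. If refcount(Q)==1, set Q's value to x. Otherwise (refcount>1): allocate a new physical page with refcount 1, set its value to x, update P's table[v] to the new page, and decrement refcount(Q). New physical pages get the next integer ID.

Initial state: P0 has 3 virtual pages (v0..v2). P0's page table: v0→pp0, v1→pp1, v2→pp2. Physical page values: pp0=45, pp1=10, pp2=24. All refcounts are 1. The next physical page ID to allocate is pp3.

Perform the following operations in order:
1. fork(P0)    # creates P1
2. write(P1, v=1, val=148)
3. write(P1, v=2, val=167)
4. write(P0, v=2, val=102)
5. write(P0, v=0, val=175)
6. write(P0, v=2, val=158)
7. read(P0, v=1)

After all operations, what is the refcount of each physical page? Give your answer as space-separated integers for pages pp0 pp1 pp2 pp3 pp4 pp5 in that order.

Op 1: fork(P0) -> P1. 3 ppages; refcounts: pp0:2 pp1:2 pp2:2
Op 2: write(P1, v1, 148). refcount(pp1)=2>1 -> COPY to pp3. 4 ppages; refcounts: pp0:2 pp1:1 pp2:2 pp3:1
Op 3: write(P1, v2, 167). refcount(pp2)=2>1 -> COPY to pp4. 5 ppages; refcounts: pp0:2 pp1:1 pp2:1 pp3:1 pp4:1
Op 4: write(P0, v2, 102). refcount(pp2)=1 -> write in place. 5 ppages; refcounts: pp0:2 pp1:1 pp2:1 pp3:1 pp4:1
Op 5: write(P0, v0, 175). refcount(pp0)=2>1 -> COPY to pp5. 6 ppages; refcounts: pp0:1 pp1:1 pp2:1 pp3:1 pp4:1 pp5:1
Op 6: write(P0, v2, 158). refcount(pp2)=1 -> write in place. 6 ppages; refcounts: pp0:1 pp1:1 pp2:1 pp3:1 pp4:1 pp5:1
Op 7: read(P0, v1) -> 10. No state change.

Answer: 1 1 1 1 1 1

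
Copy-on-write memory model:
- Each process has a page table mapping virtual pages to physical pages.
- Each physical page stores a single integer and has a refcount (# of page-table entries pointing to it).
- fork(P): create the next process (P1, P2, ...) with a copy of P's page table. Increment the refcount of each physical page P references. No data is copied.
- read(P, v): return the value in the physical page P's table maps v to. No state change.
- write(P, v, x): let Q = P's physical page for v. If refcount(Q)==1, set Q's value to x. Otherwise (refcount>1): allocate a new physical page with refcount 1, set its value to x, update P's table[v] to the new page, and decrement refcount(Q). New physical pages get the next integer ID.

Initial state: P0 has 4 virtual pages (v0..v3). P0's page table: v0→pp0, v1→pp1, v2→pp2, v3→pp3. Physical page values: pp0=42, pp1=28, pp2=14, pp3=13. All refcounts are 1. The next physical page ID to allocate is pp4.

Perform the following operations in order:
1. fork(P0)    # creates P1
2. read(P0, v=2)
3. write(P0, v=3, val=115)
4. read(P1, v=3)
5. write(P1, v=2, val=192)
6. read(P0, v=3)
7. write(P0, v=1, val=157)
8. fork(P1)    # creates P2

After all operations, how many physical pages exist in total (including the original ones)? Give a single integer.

Answer: 7

Derivation:
Op 1: fork(P0) -> P1. 4 ppages; refcounts: pp0:2 pp1:2 pp2:2 pp3:2
Op 2: read(P0, v2) -> 14. No state change.
Op 3: write(P0, v3, 115). refcount(pp3)=2>1 -> COPY to pp4. 5 ppages; refcounts: pp0:2 pp1:2 pp2:2 pp3:1 pp4:1
Op 4: read(P1, v3) -> 13. No state change.
Op 5: write(P1, v2, 192). refcount(pp2)=2>1 -> COPY to pp5. 6 ppages; refcounts: pp0:2 pp1:2 pp2:1 pp3:1 pp4:1 pp5:1
Op 6: read(P0, v3) -> 115. No state change.
Op 7: write(P0, v1, 157). refcount(pp1)=2>1 -> COPY to pp6. 7 ppages; refcounts: pp0:2 pp1:1 pp2:1 pp3:1 pp4:1 pp5:1 pp6:1
Op 8: fork(P1) -> P2. 7 ppages; refcounts: pp0:3 pp1:2 pp2:1 pp3:2 pp4:1 pp5:2 pp6:1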